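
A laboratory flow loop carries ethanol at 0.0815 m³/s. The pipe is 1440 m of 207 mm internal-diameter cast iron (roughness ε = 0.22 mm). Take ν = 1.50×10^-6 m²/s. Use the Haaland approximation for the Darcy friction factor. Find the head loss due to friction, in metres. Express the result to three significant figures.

h_f ≈ 43.1 m

V = 4Q/(πD²) = 4·0.0815/(π·0.207²) = 2.422 m/s
Re = VD/ν = 2.422·0.207/1.50×10^-6 = 3.34×10^5 → turbulent
ε/D = 0.22/207 = 0.00106
Haaland: f = 0.02071
h_f = f(L/D)V²/(2g) = 0.02071·(1440/0.207)·2.422²/(2·9.81) = 43.06 m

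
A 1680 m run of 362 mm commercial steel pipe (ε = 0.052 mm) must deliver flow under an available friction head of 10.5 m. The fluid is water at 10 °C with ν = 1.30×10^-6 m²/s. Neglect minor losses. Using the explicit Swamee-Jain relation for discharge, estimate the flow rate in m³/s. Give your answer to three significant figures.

Swamee-Jain (Type II): Q = -0.965·√(gD⁵h_f/L)·ln[ε/(3.7D) + √(3.17ν²L/(gD³h_f))]
√(gD⁵h_f/L) = √(9.81·0.362⁵·10.5/1680) = 0.01952
ε/(3.7D) = 3.88×10^-5; √(3.17ν²L/(gD³h_f)) = 4.29×10^-5
Q = -0.965·0.01952·ln(8.174×10^-5) = 0.1773 m³/s
Check: V = 1.72 m/s, Re = 4.80×10^5, f = 0.01501, h_f = 10.5 m ≈ 10.5 m ✓

Q ≈ 0.177 m³/s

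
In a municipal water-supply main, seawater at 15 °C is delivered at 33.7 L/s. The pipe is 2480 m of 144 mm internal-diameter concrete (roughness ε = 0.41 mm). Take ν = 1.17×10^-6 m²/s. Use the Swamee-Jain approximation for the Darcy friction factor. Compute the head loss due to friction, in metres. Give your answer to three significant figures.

V = 4Q/(πD²) = 4·0.0337/(π·0.144²) = 2.069 m/s
Re = VD/ν = 2.069·0.144/1.17×10^-6 = 2.55×10^5 → turbulent
ε/D = 0.41/144 = 0.00285
Swamee-Jain: f = 0.02650
h_f = f(L/D)V²/(2g) = 0.02650·(2480/0.144)·2.069²/(2·9.81) = 99.59 m

h_f ≈ 99.6 m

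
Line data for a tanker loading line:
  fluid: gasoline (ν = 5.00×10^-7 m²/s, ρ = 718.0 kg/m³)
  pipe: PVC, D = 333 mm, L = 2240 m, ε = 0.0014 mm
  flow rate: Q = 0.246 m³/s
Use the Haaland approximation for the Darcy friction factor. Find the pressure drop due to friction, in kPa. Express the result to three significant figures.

Δp ≈ 203 kPa

V = 4Q/(πD²) = 4·0.246/(π·0.333²) = 2.825 m/s
Re = VD/ν = 2.825·0.333/5.00×10^-7 = 1.88×10^6 → turbulent
ε/D = 0.0014/333 = 4.20×10^-6
Haaland: f = 0.01056
h_f = f(L/D)V²/(2g) = 0.01056·(2240/0.333)·2.825²/(2·9.81) = 28.88 m
Δp = ρg·h_f = 718.0·9.81·28.88 = 203.4 kPa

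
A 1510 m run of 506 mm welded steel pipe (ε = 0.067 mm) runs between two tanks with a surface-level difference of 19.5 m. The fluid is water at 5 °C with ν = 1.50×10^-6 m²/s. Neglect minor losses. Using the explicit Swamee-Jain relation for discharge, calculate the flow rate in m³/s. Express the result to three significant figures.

Q ≈ 0.612 m³/s

Swamee-Jain (Type II): Q = -0.965·√(gD⁵h_f/L)·ln[ε/(3.7D) + √(3.17ν²L/(gD³h_f))]
√(gD⁵h_f/L) = √(9.81·0.506⁵·19.5/1510) = 0.06482
ε/(3.7D) = 3.58×10^-5; √(3.17ν²L/(gD³h_f)) = 2.08×10^-5
Q = -0.965·0.06482·ln(5.663×10^-5) = 0.6117 m³/s
Check: V = 3.04 m/s, Re = 1.03×10^6, f = 0.01393, h_f = 19.6 m ≈ 19.5 m ✓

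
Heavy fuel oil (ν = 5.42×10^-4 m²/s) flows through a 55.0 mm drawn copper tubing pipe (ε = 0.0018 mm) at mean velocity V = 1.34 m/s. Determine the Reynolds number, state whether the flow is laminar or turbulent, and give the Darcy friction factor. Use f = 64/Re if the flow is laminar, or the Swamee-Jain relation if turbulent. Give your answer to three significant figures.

Re ≈ 136; laminar; f = 64/Re ≈ 0.471

Re = VD/ν = 1.340·0.0550/5.42×10^-4 = 136
Re < 2300 → laminar → f = 64/Re = 0.4707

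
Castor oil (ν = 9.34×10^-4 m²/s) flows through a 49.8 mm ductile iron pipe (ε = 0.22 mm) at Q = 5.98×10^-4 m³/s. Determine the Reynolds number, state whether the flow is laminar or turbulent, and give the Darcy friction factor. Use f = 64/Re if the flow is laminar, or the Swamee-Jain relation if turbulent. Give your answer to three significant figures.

V = 4Q/(πD²) = 0.3070 m/s
Re = VD/ν = 0.3070·0.0498/9.34×10^-4 = 16.4
Re < 2300 → laminar → f = 64/Re = 3.910

Re ≈ 16.4; laminar; f = 64/Re ≈ 3.91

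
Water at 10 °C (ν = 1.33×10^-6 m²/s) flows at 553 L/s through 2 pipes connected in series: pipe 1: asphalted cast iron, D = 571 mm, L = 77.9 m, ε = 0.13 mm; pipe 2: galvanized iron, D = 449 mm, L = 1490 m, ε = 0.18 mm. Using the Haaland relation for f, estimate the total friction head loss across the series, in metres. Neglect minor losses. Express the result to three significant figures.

H ≈ 34.3 m

Pipe 1: V = 2.160 m/s, Re = 9.27×10^5, ε/D = 2.28×10^-4, f = 0.01495, h_1 = f(L/D)V²/2g = 0.4849 m
Pipe 2: V = 3.493 m/s, Re = 1.18×10^6, ε/D = 4.01×10^-4, f = 0.01637, h_2 = f(L/D)V²/2g = 33.78 m
Series → Q common, losses add: H = Σh = 34.27 m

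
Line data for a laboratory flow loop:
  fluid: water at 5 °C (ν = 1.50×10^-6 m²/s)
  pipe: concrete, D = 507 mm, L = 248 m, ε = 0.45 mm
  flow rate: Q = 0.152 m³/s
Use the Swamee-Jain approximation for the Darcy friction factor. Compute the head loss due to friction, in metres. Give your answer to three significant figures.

h_f ≈ 0.289 m

V = 4Q/(πD²) = 4·0.152/(π·0.507²) = 0.7529 m/s
Re = VD/ν = 0.7529·0.507/1.50×10^-6 = 2.54×10^5 → turbulent
ε/D = 0.45/507 = 8.88×10^-4
Swamee-Jain: f = 0.02044
h_f = f(L/D)V²/(2g) = 0.02044·(248/0.507)·0.7529²/(2·9.81) = 0.2889 m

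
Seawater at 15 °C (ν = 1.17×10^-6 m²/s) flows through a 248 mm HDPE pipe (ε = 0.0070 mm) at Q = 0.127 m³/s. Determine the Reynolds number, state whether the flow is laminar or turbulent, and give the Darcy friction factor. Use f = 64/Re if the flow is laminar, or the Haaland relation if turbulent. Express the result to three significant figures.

V = 4Q/(πD²) = 2.629 m/s
Re = VD/ν = 2.629·0.248/1.17×10^-6 = 5.57×10^5
Re > 4000 → turbulent; ε/D = 2.82×10^-5
Haaland: f = 0.01318

Re ≈ 5.57×10^5; turbulent; f ≈ 0.0132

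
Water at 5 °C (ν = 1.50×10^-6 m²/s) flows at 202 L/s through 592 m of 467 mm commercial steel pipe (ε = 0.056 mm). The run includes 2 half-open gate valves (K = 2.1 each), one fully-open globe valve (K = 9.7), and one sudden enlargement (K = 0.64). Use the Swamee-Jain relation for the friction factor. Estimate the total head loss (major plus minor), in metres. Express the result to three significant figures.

V = 4Q/(πD²) = 1.179 m/s; V²/2g = 0.07089 m
Re = 3.67×10^5, ε/D = 1.20×10^-4 → f = 0.01523 (Swamee-Jain)
Major: h_f = f(L/D)·V²/2g = 0.01523·1268·0.07089 = 1.368 m
Minor: ΣK = 14.5; h_m = ΣK·V²/2g = 1.031 m
Total H_L = 1.368 + 1.031 = 2.399 m

H_L ≈ 2.40 m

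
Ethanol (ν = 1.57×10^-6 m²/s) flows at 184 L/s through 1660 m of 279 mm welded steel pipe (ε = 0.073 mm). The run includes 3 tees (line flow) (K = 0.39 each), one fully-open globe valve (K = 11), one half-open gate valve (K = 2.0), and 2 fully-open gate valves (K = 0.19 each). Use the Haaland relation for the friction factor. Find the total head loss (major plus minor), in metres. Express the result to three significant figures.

H_L ≈ 50.0 m

V = 4Q/(πD²) = 3.010 m/s; V²/2g = 0.4617 m
Re = 5.35×10^5, ε/D = 2.62×10^-4 → f = 0.01577 (Haaland)
Major: h_f = f(L/D)·V²/2g = 0.01577·5950·0.4617 = 43.31 m
Minor: ΣK = 14.6; h_m = ΣK·V²/2g = 6.717 m
Total H_L = 43.31 + 6.717 = 50.02 m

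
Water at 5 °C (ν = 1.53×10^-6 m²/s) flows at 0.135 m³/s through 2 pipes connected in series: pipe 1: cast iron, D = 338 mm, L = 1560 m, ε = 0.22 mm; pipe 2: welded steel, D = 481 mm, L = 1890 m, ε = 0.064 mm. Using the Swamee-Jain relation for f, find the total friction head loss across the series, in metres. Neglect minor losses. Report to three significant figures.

H ≈ 11.9 m

Pipe 1: V = 1.505 m/s, Re = 3.32×10^5, ε/D = 6.51×10^-4, f = 0.01903, h_1 = f(L/D)V²/2g = 10.13 m
Pipe 2: V = 0.7429 m/s, Re = 2.34×10^5, ε/D = 1.33×10^-4, f = 0.01628, h_2 = f(L/D)V²/2g = 1.800 m
Series → Q common, losses add: H = Σh = 11.93 m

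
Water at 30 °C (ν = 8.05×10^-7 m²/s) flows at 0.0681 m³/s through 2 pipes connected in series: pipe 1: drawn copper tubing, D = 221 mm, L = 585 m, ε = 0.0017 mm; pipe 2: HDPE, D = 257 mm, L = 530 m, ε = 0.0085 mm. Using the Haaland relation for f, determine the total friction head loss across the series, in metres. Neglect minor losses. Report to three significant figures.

H ≈ 8.12 m

Pipe 1: V = 1.775 m/s, Re = 4.87×10^5, ε/D = 7.69×10^-6, f = 0.01321, h_1 = f(L/D)V²/2g = 5.616 m
Pipe 2: V = 1.313 m/s, Re = 4.19×10^5, ε/D = 3.31×10^-5, f = 0.01384, h_2 = f(L/D)V²/2g = 2.507 m
Series → Q common, losses add: H = Σh = 8.123 m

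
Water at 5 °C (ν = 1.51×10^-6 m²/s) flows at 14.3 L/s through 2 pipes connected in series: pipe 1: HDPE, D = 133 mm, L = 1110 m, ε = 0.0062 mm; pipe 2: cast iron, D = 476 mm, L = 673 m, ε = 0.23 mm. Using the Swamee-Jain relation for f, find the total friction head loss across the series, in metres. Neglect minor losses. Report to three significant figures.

H ≈ 8.35 m

Pipe 1: V = 1.029 m/s, Re = 9.07×10^4, ε/D = 4.66×10^-5, f = 0.01850, h_1 = f(L/D)V²/2g = 8.338 m
Pipe 2: V = 0.08036 m/s, Re = 2.53×10^4, ε/D = 4.83×10^-4, f = 0.02565, h_2 = f(L/D)V²/2g = 0.01194 m
Series → Q common, losses add: H = Σh = 8.350 m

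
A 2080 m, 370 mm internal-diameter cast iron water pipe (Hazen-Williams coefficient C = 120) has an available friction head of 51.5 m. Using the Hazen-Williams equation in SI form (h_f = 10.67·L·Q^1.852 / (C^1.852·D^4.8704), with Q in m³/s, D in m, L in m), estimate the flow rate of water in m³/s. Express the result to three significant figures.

Rearranging: Q = [h_f·C^1.852·D^4.8704 / (10.67·L)]^(1/1.852)
Q = [51.5·120^1.852·0.370^4.8704 / (10.67·2080)]^0.540 = 0.3320 m³/s

Q ≈ 0.332 m³/s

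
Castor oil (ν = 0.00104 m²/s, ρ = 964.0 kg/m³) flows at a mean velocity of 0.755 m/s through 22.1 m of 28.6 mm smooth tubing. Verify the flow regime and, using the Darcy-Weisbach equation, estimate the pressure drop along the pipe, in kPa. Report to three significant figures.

Δp ≈ 654 kPa

Re = VD/ν = 0.755·0.02860/0.00104 = 20.8 → laminar (Re < 2300)
f = 64/Re = 3.082
h_f = f(L/D)V²/(2g) = 3.082·(22.1/0.02860)·0.755²/(2·9.81) = 69.20 m
Δp = ρg·h_f = 964.0·9.81·69.20 = 654.4 kPa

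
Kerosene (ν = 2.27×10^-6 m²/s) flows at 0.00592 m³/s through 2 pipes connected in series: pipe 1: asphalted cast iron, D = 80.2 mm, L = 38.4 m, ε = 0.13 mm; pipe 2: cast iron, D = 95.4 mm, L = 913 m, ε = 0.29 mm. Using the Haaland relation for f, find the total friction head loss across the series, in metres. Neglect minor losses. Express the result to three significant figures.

Pipe 1: V = 1.172 m/s, Re = 4.14×10^4, ε/D = 0.00162, f = 0.02591, h_1 = f(L/D)V²/2g = 0.8684 m
Pipe 2: V = 0.8282 m/s, Re = 3.48×10^4, ε/D = 0.00304, f = 0.02939, h_2 = f(L/D)V²/2g = 9.832 m
Series → Q common, losses add: H = Σh = 10.70 m

H ≈ 10.7 m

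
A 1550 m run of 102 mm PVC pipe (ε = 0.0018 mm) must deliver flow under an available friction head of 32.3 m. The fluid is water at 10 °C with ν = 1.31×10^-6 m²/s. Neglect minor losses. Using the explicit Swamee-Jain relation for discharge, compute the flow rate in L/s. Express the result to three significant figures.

Q ≈ 12.6 L/s

Swamee-Jain (Type II): Q = -0.965·√(gD⁵h_f/L)·ln[ε/(3.7D) + √(3.17ν²L/(gD³h_f))]
√(gD⁵h_f/L) = √(9.81·0.102⁵·32.3/1550) = 0.001502
ε/(3.7D) = 4.77×10^-6; √(3.17ν²L/(gD³h_f)) = 1.58×10^-4
Q = -0.965·0.001502·ln(1.631×10^-4) = 0.01264 m³/s
Check: V = 1.55 m/s, Re = 1.20×10^5, f = 0.01731, h_f = 32.1 m ≈ 32.3 m ✓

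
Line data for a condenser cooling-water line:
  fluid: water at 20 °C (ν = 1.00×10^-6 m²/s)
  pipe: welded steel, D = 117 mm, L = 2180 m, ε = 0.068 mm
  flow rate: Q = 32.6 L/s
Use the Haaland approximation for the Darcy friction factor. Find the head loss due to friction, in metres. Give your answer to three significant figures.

h_f ≈ 160 m

V = 4Q/(πD²) = 4·0.0326/(π·0.117²) = 3.032 m/s
Re = VD/ν = 3.032·0.117/1.00×10^-6 = 3.55×10^5 → turbulent
ε/D = 0.068/117 = 5.81×10^-4
Haaland: f = 0.01836
h_f = f(L/D)V²/(2g) = 0.01836·(2180/0.117)·3.032²/(2·9.81) = 160.3 m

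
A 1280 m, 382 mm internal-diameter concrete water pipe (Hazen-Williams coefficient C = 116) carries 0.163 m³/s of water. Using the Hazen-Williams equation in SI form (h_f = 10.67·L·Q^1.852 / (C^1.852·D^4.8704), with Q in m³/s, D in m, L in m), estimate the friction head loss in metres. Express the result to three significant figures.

h_f ≈ 7.74 m

h_f = 10.67·1280·0.163^1.852 / (116^1.852·0.382^4.8704) = 7.735 m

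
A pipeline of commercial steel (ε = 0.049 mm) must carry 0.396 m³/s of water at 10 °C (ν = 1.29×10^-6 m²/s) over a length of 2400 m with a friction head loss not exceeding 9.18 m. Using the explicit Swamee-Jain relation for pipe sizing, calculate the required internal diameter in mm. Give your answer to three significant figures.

Swamee-Jain (Type III): D = 0.66·[ε^1.25·(LQ²/(gh_f))^4.75 + ν·Q^9.4·(L/(gh_f))^5.2]^0.04
LQ²/(gh_f) = 4.179; L/(gh_f) = 26.65
Term 1 = ε^1.25·(…)^4.75 = 0.00366; Term 2 = ν·Q^9.4·(…)^5.2 = 0.00553
D = 0.66·(0.00366 + 0.00553)^0.04 = 0.5471 m = 547 mm
Check: V = 1.68 m/s, Re = 7.14×10^5, f = 0.01379, h_f = 8.75 m ≈ 9.18 m ✓

D ≈ 547 mm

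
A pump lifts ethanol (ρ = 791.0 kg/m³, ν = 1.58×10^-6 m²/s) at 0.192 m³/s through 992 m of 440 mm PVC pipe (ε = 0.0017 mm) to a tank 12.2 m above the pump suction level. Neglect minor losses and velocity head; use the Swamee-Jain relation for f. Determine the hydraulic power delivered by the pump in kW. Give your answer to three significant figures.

P_hyd ≈ 22.0 kW

V = 4Q/(πD²) = 1.263 m/s; Re = 3.52×10^5; ε/D = 3.86×10^-6; f = 0.01401
h_f = f(L/D)V²/2g = 2.566 m
Total head H = z + h_f = 12.2 + 2.566 = 14.77 m
P_hyd = ρgQH = 791.0·9.81·0.192·14.77 = 22.00 kW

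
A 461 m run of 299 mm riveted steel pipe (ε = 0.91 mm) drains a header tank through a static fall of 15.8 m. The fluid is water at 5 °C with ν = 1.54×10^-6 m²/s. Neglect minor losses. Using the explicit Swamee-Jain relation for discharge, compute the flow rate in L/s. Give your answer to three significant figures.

Q ≈ 193 L/s

Swamee-Jain (Type II): Q = -0.965·√(gD⁵h_f/L)·ln[ε/(3.7D) + √(3.17ν²L/(gD³h_f))]
√(gD⁵h_f/L) = √(9.81·0.299⁵·15.8/461) = 0.02835
ε/(3.7D) = 8.23×10^-4; √(3.17ν²L/(gD³h_f)) = 2.89×10^-5
Q = -0.965·0.02835·ln(8.515×10^-4) = 0.1934 m³/s
Check: V = 2.75 m/s, Re = 5.35×10^5, f = 0.02663, h_f = 15.9 m ≈ 15.8 m ✓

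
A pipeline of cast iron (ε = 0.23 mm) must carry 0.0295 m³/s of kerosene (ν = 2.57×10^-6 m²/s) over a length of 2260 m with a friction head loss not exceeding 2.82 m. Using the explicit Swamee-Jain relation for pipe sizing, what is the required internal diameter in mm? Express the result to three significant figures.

D ≈ 270 mm

Swamee-Jain (Type III): D = 0.66·[ε^1.25·(LQ²/(gh_f))^4.75 + ν·Q^9.4·(L/(gh_f))^5.2]^0.04
LQ²/(gh_f) = 0.07109; L/(gh_f) = 81.69
Term 1 = ε^1.25·(…)^4.75 = 9.96×10^-11; Term 2 = ν·Q^9.4·(…)^5.2 = 9.33×10^-11
D = 0.66·(9.96×10^-11 + 9.33×10^-11)^0.04 = 0.2697 m = 270 mm
Check: V = 0.516 m/s, Re = 5.42×10^4, f = 0.02348, h_f = 2.67 m ≈ 2.82 m ✓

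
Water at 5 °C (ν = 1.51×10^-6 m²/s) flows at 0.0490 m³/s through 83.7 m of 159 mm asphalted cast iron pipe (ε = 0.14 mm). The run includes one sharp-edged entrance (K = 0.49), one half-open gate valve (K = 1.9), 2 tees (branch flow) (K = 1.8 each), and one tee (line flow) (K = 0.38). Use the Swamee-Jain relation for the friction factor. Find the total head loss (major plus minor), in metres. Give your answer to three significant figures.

V = 4Q/(πD²) = 2.468 m/s; V²/2g = 0.3104 m
Re = 2.60×10^5, ε/D = 8.81×10^-4 → f = 0.02039 (Swamee-Jain)
Major: h_f = f(L/D)·V²/2g = 0.02039·526.4·0.3104 = 3.331 m
Minor: ΣK = 6.37; h_m = ΣK·V²/2g = 1.977 m
Total H_L = 3.331 + 1.977 = 5.308 m

H_L ≈ 5.31 m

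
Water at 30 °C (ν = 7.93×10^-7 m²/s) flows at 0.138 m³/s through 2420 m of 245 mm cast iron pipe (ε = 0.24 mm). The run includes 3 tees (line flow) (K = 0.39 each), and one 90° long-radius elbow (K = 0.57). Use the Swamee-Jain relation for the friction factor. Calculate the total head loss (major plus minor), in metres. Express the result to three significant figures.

H_L ≈ 86.9 m

V = 4Q/(πD²) = 2.927 m/s; V²/2g = 0.4367 m
Re = 9.04×10^5, ε/D = 9.80×10^-4 → f = 0.01997 (Swamee-Jain)
Major: h_f = f(L/D)·V²/2g = 0.01997·9878·0.4367 = 86.16 m
Minor: ΣK = 1.74; h_m = ΣK·V²/2g = 0.7599 m
Total H_L = 86.16 + 0.7599 = 86.92 m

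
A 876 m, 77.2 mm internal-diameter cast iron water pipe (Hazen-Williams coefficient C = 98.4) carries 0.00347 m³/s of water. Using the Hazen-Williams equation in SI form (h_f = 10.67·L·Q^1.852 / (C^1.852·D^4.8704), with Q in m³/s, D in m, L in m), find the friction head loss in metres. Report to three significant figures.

h_f = 10.67·876·0.00347^1.852 / (98.4^1.852·0.0772^4.8704) = 13.87 m

h_f ≈ 13.9 m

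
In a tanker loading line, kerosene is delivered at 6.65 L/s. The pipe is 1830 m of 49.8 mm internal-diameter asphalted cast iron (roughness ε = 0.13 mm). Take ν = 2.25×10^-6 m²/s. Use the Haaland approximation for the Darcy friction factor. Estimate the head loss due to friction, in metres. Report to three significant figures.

h_f ≈ 587 m

V = 4Q/(πD²) = 4·0.00665/(π·0.0498²) = 3.414 m/s
Re = VD/ν = 3.414·0.0498/2.25×10^-6 = 7.56×10^4 → turbulent
ε/D = 0.13/49.8 = 0.00261
Haaland: f = 0.02688
h_f = f(L/D)V²/(2g) = 0.02688·(1830/0.0498)·3.414²/(2·9.81) = 586.9 m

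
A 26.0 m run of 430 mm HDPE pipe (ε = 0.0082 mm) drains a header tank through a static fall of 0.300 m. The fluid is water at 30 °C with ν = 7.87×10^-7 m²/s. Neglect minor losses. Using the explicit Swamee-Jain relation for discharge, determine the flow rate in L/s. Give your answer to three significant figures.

Swamee-Jain (Type II): Q = -0.965·√(gD⁵h_f/L)·ln[ε/(3.7D) + √(3.17ν²L/(gD³h_f))]
√(gD⁵h_f/L) = √(9.81·0.430⁵·0.300/26.0) = 0.04079
ε/(3.7D) = 5.15×10^-6; √(3.17ν²L/(gD³h_f)) = 1.48×10^-5
Q = -0.965·0.04079·ln(1.992×10^-5) = 0.4261 m³/s
Check: V = 2.93 m/s, Re = 1.60×10^6, f = 0.01133, h_f = 0.301 m ≈ 0.300 m ✓

Q ≈ 426 L/s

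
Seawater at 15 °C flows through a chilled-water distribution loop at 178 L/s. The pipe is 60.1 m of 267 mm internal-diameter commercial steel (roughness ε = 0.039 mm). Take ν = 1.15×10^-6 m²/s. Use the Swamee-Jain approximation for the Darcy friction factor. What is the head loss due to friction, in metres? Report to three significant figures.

V = 4Q/(πD²) = 4·0.178/(π·0.267²) = 3.179 m/s
Re = VD/ν = 3.179·0.267/1.15×10^-6 = 7.38×10^5 → turbulent
ε/D = 0.039/267 = 1.46×10^-4
Swamee-Jain: f = 0.01446
h_f = f(L/D)V²/(2g) = 0.01446·(60.1/0.267)·3.179²/(2·9.81) = 1.677 m

h_f ≈ 1.68 m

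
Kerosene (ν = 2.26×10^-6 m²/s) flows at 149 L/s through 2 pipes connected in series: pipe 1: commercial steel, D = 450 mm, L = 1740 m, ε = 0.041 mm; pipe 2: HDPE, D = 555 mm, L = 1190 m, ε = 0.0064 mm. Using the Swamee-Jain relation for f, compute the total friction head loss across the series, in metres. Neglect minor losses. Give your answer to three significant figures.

H ≈ 3.54 m

Pipe 1: V = 0.9369 m/s, Re = 1.87×10^5, ε/D = 9.11×10^-5, f = 0.01650, h_1 = f(L/D)V²/2g = 2.855 m
Pipe 2: V = 0.6159 m/s, Re = 1.51×10^5, ε/D = 1.15×10^-5, f = 0.01650, h_2 = f(L/D)V²/2g = 0.6841 m
Series → Q common, losses add: H = Σh = 3.539 m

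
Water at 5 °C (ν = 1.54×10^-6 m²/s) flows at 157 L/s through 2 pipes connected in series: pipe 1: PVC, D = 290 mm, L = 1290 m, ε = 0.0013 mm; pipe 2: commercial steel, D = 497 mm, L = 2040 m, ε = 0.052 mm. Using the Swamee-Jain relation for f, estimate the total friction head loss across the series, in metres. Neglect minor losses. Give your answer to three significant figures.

Pipe 1: V = 2.377 m/s, Re = 4.48×10^5, ε/D = 4.48×10^-6, f = 0.01342, h_1 = f(L/D)V²/2g = 17.19 m
Pipe 2: V = 0.8093 m/s, Re = 2.61×10^5, ε/D = 1.05×10^-4, f = 0.01578, h_2 = f(L/D)V²/2g = 2.163 m
Series → Q common, losses add: H = Σh = 19.35 m

H ≈ 19.4 m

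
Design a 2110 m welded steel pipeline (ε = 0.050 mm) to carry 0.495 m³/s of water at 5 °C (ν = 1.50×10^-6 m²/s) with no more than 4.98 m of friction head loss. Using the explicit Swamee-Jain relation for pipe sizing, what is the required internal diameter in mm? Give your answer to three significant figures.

D ≈ 659 mm

Swamee-Jain (Type III): D = 0.66·[ε^1.25·(LQ²/(gh_f))^4.75 + ν·Q^9.4·(L/(gh_f))^5.2]^0.04
LQ²/(gh_f) = 10.58; L/(gh_f) = 43.19
Term 1 = ε^1.25·(…)^4.75 = 0.309; Term 2 = ν·Q^9.4·(…)^5.2 = 0.645
D = 0.66·(0.309 + 0.645)^0.04 = 0.6588 m = 659 mm
Check: V = 1.45 m/s, Re = 6.38×10^5, f = 0.01377, h_f = 4.74 m ≈ 4.98 m ✓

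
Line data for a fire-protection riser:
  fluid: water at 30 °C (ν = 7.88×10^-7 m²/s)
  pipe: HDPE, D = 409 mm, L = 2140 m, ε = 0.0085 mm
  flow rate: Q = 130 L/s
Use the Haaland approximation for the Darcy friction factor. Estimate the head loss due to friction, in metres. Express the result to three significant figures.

h_f ≈ 3.46 m

V = 4Q/(πD²) = 4·0.130/(π·0.409²) = 0.9895 m/s
Re = VD/ν = 0.9895·0.409/7.88×10^-7 = 5.14×10^5 → turbulent
ε/D = 0.0085/409 = 2.08×10^-5
Haaland: f = 0.01325
h_f = f(L/D)V²/(2g) = 0.01325·(2140/0.409)·0.9895²/(2·9.81) = 3.460 m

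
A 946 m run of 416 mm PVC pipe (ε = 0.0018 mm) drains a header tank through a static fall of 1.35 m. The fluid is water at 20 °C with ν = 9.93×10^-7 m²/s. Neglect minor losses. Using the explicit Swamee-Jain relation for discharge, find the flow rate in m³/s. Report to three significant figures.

Q ≈ 0.125 m³/s

Swamee-Jain (Type II): Q = -0.965·√(gD⁵h_f/L)·ln[ε/(3.7D) + √(3.17ν²L/(gD³h_f))]
√(gD⁵h_f/L) = √(9.81·0.416⁵·1.35/946) = 0.01321
ε/(3.7D) = 1.17×10^-6; √(3.17ν²L/(gD³h_f)) = 5.57×10^-5
Q = -0.965·0.01321·ln(5.686×10^-5) = 0.1246 m³/s
Check: V = 0.917 m/s, Re = 3.84×10^5, f = 0.01379, h_f = 1.34 m ≈ 1.35 m ✓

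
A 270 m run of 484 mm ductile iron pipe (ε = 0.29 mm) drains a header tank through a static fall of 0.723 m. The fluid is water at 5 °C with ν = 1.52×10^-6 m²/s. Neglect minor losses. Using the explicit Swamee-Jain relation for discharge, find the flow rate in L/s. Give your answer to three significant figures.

Q ≈ 216 L/s

Swamee-Jain (Type II): Q = -0.965·√(gD⁵h_f/L)·ln[ε/(3.7D) + √(3.17ν²L/(gD³h_f))]
√(gD⁵h_f/L) = √(9.81·0.484⁵·0.723/270) = 0.02641
ε/(3.7D) = 1.62×10^-4; √(3.17ν²L/(gD³h_f)) = 4.96×10^-5
Q = -0.965·0.02641·ln(2.115×10^-4) = 0.2157 m³/s
Check: V = 1.17 m/s, Re = 3.73×10^5, f = 0.01864, h_f = 0.728 m ≈ 0.723 m ✓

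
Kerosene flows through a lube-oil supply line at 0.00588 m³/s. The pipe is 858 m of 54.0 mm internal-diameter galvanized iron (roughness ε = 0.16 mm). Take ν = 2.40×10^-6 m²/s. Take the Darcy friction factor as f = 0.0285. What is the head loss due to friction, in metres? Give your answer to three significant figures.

V = 4Q/(πD²) = 4·0.00588/(π·0.0540²) = 2.567 m/s
h_f = f(L/D)V²/(2g) = 0.02850·(858/0.0540)·2.567²/(2·9.81) = 152.1 m

h_f ≈ 152 m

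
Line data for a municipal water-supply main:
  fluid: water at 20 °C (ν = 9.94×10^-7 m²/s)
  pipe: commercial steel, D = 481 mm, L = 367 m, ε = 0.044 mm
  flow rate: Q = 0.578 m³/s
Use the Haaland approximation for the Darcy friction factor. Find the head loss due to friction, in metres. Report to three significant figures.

h_f ≈ 5.03 m

V = 4Q/(πD²) = 4·0.578/(π·0.481²) = 3.181 m/s
Re = VD/ν = 3.181·0.481/9.94×10^-7 = 1.54×10^6 → turbulent
ε/D = 0.044/481 = 9.15×10^-5
Haaland: f = 0.01278
h_f = f(L/D)V²/(2g) = 0.01278·(367/0.481)·3.181²/(2·9.81) = 5.029 m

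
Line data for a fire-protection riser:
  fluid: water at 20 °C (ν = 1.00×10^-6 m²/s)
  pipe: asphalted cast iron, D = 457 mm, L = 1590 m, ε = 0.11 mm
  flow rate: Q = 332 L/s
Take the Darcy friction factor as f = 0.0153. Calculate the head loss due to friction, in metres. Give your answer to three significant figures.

V = 4Q/(πD²) = 4·0.332/(π·0.457²) = 2.024 m/s
h_f = f(L/D)V²/(2g) = 0.01530·(1590/0.457)·2.024²/(2·9.81) = 11.11 m

h_f ≈ 11.1 m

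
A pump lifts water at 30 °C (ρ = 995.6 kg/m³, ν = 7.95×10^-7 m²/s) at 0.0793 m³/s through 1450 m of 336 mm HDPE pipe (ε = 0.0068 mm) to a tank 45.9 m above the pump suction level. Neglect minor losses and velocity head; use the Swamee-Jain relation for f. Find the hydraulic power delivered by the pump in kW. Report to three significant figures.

V = 4Q/(πD²) = 0.8943 m/s; Re = 3.78×10^5; ε/D = 2.02×10^-5; f = 0.01404
h_f = f(L/D)V²/2g = 2.470 m
Total head H = z + h_f = 45.9 + 2.470 = 48.37 m
P_hyd = ρgQH = 995.6·9.81·0.0793·48.37 = 37.46 kW

P_hyd ≈ 37.5 kW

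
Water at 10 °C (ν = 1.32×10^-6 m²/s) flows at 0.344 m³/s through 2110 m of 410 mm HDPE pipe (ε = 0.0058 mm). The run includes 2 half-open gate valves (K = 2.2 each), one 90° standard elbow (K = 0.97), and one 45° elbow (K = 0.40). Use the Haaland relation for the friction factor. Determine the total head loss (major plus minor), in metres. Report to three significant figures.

H_L ≈ 23.8 m

V = 4Q/(πD²) = 2.606 m/s; V²/2g = 0.3460 m
Re = 8.09×10^5, ε/D = 1.41×10^-5 → f = 0.01224 (Haaland)
Major: h_f = f(L/D)·V²/2g = 0.01224·5146·0.3460 = 21.79 m
Minor: ΣK = 5.77; h_m = ΣK·V²/2g = 1.997 m
Total H_L = 21.79 + 1.997 = 23.78 m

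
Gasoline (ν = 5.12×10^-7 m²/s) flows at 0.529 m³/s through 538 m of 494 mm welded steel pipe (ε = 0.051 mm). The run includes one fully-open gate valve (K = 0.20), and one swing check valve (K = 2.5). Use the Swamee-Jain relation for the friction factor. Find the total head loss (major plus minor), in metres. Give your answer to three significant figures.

V = 4Q/(πD²) = 2.760 m/s; V²/2g = 0.3883 m
Re = 2.66×10^6, ε/D = 1.03×10^-4 → f = 0.01275 (Swamee-Jain)
Major: h_f = f(L/D)·V²/2g = 0.01275·1089·0.3883 = 5.393 m
Minor: ΣK = 2.70; h_m = ΣK·V²/2g = 1.048 m
Total H_L = 5.393 + 1.048 = 6.441 m

H_L ≈ 6.44 m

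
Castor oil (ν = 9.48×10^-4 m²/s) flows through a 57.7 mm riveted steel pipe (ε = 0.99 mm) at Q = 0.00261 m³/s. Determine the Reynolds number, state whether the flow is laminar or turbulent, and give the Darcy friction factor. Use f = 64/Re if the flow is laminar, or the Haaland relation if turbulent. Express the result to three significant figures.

Re ≈ 60.8; laminar; f = 64/Re ≈ 1.05

V = 4Q/(πD²) = 0.9982 m/s
Re = VD/ν = 0.9982·0.0577/9.48×10^-4 = 60.8
Re < 2300 → laminar → f = 64/Re = 1.053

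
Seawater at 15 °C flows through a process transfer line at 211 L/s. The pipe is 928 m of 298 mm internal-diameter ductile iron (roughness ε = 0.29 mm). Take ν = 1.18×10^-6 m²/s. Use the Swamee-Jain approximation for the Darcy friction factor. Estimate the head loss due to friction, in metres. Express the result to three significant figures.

h_f ≈ 29.1 m

V = 4Q/(πD²) = 4·0.211/(π·0.298²) = 3.025 m/s
Re = VD/ν = 3.025·0.298/1.18×10^-6 = 7.64×10^5 → turbulent
ε/D = 0.29/298 = 9.73×10^-4
Swamee-Jain: f = 0.02001
h_f = f(L/D)V²/(2g) = 0.02001·(928/0.298)·3.025²/(2·9.81) = 29.07 m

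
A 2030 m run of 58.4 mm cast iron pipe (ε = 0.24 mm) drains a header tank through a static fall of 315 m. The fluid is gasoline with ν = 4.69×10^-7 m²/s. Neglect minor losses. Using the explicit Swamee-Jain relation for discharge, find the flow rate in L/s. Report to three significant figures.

Swamee-Jain (Type II): Q = -0.965·√(gD⁵h_f/L)·ln[ε/(3.7D) + √(3.17ν²L/(gD³h_f))]
√(gD⁵h_f/L) = √(9.81·0.0584⁵·315/2030) = 0.001017
ε/(3.7D) = 0.00111; √(3.17ν²L/(gD³h_f)) = 4.80×10^-5
Q = -0.965·0.001017·ln(0.001159) = 0.006634 m³/s
Check: V = 2.48 m/s, Re = 3.08×10^5, f = 0.02913, h_f = 317 m ≈ 315 m ✓

Q ≈ 6.63 L/s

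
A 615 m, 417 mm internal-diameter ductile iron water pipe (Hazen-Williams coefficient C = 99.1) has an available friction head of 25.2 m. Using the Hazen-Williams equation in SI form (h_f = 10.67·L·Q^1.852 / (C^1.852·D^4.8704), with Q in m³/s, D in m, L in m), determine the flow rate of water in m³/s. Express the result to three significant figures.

Q ≈ 0.493 m³/s

Rearranging: Q = [h_f·C^1.852·D^4.8704 / (10.67·L)]^(1/1.852)
Q = [25.2·99.1^1.852·0.417^4.8704 / (10.67·615)]^0.540 = 0.4929 m³/s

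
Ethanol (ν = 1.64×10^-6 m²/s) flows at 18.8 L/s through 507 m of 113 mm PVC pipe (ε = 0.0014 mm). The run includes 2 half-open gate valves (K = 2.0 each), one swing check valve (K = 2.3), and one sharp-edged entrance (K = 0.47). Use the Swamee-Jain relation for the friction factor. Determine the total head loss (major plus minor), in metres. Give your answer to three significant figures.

H_L ≈ 14.9 m

V = 4Q/(πD²) = 1.875 m/s; V²/2g = 0.1791 m
Re = 1.29×10^5, ε/D = 1.24×10^-5 → f = 0.01703 (Swamee-Jain)
Major: h_f = f(L/D)·V²/2g = 0.01703·4487·0.1791 = 13.69 m
Minor: ΣK = 6.77; h_m = ΣK·V²/2g = 1.213 m
Total H_L = 13.69 + 1.213 = 14.90 m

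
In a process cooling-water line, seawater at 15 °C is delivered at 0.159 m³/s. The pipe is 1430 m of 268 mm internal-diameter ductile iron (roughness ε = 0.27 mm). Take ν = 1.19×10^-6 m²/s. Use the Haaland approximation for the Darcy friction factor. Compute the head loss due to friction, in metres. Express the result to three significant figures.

V = 4Q/(πD²) = 4·0.159/(π·0.268²) = 2.819 m/s
Re = VD/ν = 2.819·0.268/1.19×10^-6 = 6.35×10^5 → turbulent
ε/D = 0.27/268 = 0.00101
Haaland: f = 0.02012
h_f = f(L/D)V²/(2g) = 0.02012·(1430/0.268)·2.819²/(2·9.81) = 43.48 m

h_f ≈ 43.5 m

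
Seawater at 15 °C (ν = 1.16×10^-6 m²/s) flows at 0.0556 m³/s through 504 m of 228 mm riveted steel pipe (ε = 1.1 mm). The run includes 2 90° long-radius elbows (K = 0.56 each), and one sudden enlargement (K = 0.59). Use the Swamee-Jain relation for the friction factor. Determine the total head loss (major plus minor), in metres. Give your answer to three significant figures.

H_L ≈ 6.55 m

V = 4Q/(πD²) = 1.362 m/s; V²/2g = 0.09452 m
Re = 2.68×10^5, ε/D = 0.00482 → f = 0.03055 (Swamee-Jain)
Major: h_f = f(L/D)·V²/2g = 0.03055·2211·0.09452 = 6.384 m
Minor: ΣK = 1.71; h_m = ΣK·V²/2g = 0.1616 m
Total H_L = 6.384 + 0.1616 = 6.545 m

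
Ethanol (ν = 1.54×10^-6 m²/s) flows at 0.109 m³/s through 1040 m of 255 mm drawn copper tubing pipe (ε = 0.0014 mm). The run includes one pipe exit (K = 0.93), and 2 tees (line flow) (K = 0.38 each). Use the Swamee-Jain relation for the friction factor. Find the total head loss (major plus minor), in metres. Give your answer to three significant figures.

H_L ≈ 13.7 m

V = 4Q/(πD²) = 2.134 m/s; V²/2g = 0.2322 m
Re = 3.53×10^5, ε/D = 5.49×10^-6 → f = 0.01401 (Swamee-Jain)
Major: h_f = f(L/D)·V²/2g = 0.01401·4078·0.2322 = 13.27 m
Minor: ΣK = 1.69; h_m = ΣK·V²/2g = 0.3924 m
Total H_L = 13.27 + 0.3924 = 13.66 m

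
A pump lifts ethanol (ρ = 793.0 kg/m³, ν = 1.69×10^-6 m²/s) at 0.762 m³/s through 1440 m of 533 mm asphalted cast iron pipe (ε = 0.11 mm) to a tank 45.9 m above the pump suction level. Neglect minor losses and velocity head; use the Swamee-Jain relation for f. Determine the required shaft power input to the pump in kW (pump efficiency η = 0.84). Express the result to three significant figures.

P_shaft ≈ 491 kW

V = 4Q/(πD²) = 3.415 m/s; Re = 1.08×10^6; ε/D = 2.06×10^-4; f = 0.01478
h_f = f(L/D)V²/2g = 23.74 m
Total head H = z + h_f = 45.9 + 23.74 = 69.64 m
P_hyd = ρgQH = 793.0·9.81·0.762·69.64 = 412.8 kW
P_shaft = P_hyd/η = 412.8/0.84 = 491.4 kW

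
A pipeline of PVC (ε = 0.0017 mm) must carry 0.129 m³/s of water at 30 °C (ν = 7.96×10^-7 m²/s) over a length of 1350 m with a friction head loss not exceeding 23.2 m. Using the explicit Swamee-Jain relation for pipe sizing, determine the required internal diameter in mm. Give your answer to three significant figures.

D ≈ 253 mm

Swamee-Jain (Type III): D = 0.66·[ε^1.25·(LQ²/(gh_f))^4.75 + ν·Q^9.4·(L/(gh_f))^5.2]^0.04
LQ²/(gh_f) = 0.09871; L/(gh_f) = 5.932
Term 1 = ε^1.25·(…)^4.75 = 1.03×10^-12; Term 2 = ν·Q^9.4·(…)^5.2 = 3.64×10^-11
D = 0.66·(1.03×10^-12 + 3.64×10^-11)^0.04 = 0.2526 m = 253 mm
Check: V = 2.57 m/s, Re = 8.17×10^5, f = 0.01216, h_f = 21.9 m ≈ 23.2 m ✓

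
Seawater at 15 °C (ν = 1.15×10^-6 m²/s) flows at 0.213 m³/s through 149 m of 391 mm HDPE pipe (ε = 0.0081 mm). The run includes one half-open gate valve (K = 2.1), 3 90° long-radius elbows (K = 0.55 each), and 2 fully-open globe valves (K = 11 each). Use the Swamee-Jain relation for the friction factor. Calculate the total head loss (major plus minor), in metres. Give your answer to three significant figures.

H_L ≈ 4.93 m

V = 4Q/(πD²) = 1.774 m/s; V²/2g = 0.1604 m
Re = 6.03×10^5, ε/D = 2.07×10^-5 → f = 0.01303 (Swamee-Jain)
Major: h_f = f(L/D)·V²/2g = 0.01303·381.1·0.1604 = 0.7962 m
Minor: ΣK = 25.8; h_m = ΣK·V²/2g = 4.130 m
Total H_L = 0.7962 + 4.130 = 4.926 m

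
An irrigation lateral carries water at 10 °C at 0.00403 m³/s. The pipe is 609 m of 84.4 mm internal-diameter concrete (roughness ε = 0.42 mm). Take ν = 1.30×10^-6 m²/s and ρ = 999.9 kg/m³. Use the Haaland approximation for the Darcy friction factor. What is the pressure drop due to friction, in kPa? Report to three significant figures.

Δp ≈ 60.2 kPa

V = 4Q/(πD²) = 4·0.00403/(π·0.0844²) = 0.7203 m/s
Re = VD/ν = 0.7203·0.0844/1.30×10^-6 = 4.68×10^4 → turbulent
ε/D = 0.42/84.4 = 0.00498
Haaland: f = 0.03215
h_f = f(L/D)V²/(2g) = 0.03215·(609/0.0844)·0.7203²/(2·9.81) = 6.135 m
Δp = ρg·h_f = 999.9·9.81·6.135 = 60.18 kPa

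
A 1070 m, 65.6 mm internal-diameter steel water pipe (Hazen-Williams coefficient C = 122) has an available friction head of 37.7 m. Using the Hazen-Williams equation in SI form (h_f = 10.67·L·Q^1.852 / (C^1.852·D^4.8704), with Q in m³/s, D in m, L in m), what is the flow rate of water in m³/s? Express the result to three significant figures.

Q ≈ 0.00432 m³/s

Rearranging: Q = [h_f·C^1.852·D^4.8704 / (10.67·L)]^(1/1.852)
Q = [37.7·122^1.852·0.0656^4.8704 / (10.67·1070)]^0.540 = 0.004318 m³/s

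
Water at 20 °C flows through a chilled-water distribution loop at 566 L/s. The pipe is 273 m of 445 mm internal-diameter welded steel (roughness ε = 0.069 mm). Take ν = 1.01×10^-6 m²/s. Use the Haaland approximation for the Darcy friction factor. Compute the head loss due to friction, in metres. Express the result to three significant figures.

V = 4Q/(πD²) = 4·0.566/(π·0.445²) = 3.639 m/s
Re = VD/ν = 3.639·0.445/1.01×10^-6 = 1.60×10^6 → turbulent
ε/D = 0.069/445 = 1.55×10^-4
Haaland: f = 0.01373
h_f = f(L/D)V²/(2g) = 0.01373·(273/0.445)·3.639²/(2·9.81) = 5.685 m

h_f ≈ 5.68 m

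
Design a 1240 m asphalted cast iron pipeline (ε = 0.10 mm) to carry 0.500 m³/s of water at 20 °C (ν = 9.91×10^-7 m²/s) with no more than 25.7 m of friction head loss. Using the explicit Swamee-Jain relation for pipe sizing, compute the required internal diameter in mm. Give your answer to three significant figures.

Swamee-Jain (Type III): D = 0.66·[ε^1.25·(LQ²/(gh_f))^4.75 + ν·Q^9.4·(L/(gh_f))^5.2]^0.04
LQ²/(gh_f) = 1.230; L/(gh_f) = 4.918
Term 1 = ε^1.25·(…)^4.75 = 2.67×10^-5; Term 2 = ν·Q^9.4·(…)^5.2 = 5.81×10^-6
D = 0.66·(2.67×10^-5 + 5.81×10^-6)^0.04 = 0.4365 m = 437 mm
Check: V = 3.34 m/s, Re = 1.47×10^6, f = 0.01482, h_f = 23.9 m ≈ 25.7 m ✓

D ≈ 437 mm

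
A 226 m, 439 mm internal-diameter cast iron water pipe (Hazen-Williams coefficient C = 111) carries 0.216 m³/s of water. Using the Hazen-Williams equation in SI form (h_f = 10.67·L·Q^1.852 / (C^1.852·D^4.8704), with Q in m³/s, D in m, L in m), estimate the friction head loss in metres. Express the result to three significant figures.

h_f ≈ 1.27 m

h_f = 10.67·226·0.216^1.852 / (111^1.852·0.439^4.8704) = 1.268 m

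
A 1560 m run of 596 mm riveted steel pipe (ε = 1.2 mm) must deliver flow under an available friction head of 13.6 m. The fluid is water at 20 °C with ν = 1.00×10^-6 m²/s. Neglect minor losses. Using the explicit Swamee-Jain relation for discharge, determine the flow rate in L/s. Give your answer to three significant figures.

Q ≈ 580 L/s

Swamee-Jain (Type II): Q = -0.965·√(gD⁵h_f/L)·ln[ε/(3.7D) + √(3.17ν²L/(gD³h_f))]
√(gD⁵h_f/L) = √(9.81·0.596⁵·13.6/1560) = 0.08020
ε/(3.7D) = 5.44×10^-4; √(3.17ν²L/(gD³h_f)) = 1.32×10^-5
Q = -0.965·0.08020·ln(5.574×10^-4) = 0.5798 m³/s
Check: V = 2.08 m/s, Re = 1.24×10^6, f = 0.02368, h_f = 13.6 m ≈ 13.6 m ✓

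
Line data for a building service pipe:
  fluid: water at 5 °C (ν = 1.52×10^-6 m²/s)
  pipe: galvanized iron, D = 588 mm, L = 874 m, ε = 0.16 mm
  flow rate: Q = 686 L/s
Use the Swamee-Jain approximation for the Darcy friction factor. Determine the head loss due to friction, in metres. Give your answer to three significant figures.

h_f ≈ 7.50 m

V = 4Q/(πD²) = 4·0.686/(π·0.588²) = 2.526 m/s
Re = VD/ν = 2.526·0.588/1.52×10^-6 = 9.77×10^5 → turbulent
ε/D = 0.16/588 = 2.72×10^-4
Swamee-Jain: f = 0.01552
h_f = f(L/D)V²/(2g) = 0.01552·(874/0.588)·2.526²/(2·9.81) = 7.503 m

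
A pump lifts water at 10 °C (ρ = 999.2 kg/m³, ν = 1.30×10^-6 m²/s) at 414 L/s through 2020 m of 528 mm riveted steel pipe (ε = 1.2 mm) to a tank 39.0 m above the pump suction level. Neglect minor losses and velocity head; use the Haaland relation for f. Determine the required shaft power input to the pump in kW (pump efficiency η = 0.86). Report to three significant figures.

P_shaft ≈ 265 kW

V = 4Q/(πD²) = 1.891 m/s; Re = 7.68×10^5; ε/D = 0.00227; f = 0.02448
h_f = f(L/D)V²/2g = 17.06 m
Total head H = z + h_f = 39.0 + 17.06 = 56.06 m
P_hyd = ρgQH = 999.2·9.81·0.414·56.06 = 227.5 kW
P_shaft = P_hyd/η = 227.5/0.86 = 264.6 kW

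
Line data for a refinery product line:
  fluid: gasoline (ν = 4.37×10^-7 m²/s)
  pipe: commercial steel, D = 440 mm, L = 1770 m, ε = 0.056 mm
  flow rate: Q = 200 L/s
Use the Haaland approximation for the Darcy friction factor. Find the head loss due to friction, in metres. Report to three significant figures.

V = 4Q/(πD²) = 4·0.200/(π·0.440²) = 1.315 m/s
Re = VD/ν = 1.315·0.440/4.37×10^-7 = 1.32×10^6 → turbulent
ε/D = 0.056/440 = 1.27×10^-4
Haaland: f = 0.01347
h_f = f(L/D)V²/(2g) = 0.01347·(1770/0.440)·1.315²/(2·9.81) = 4.777 m

h_f ≈ 4.78 m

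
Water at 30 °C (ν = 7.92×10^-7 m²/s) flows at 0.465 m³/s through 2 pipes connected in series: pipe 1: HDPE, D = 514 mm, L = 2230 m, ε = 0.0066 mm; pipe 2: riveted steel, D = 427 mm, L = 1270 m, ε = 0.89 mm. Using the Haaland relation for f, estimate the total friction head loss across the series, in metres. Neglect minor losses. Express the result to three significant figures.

Pipe 1: V = 2.241 m/s, Re = 1.45×10^6, ε/D = 1.28×10^-5, f = 0.01120, h_1 = f(L/D)V²/2g = 12.43 m
Pipe 2: V = 3.247 m/s, Re = 1.75×10^6, ε/D = 0.00208, f = 0.02382, h_2 = f(L/D)V²/2g = 38.07 m
Series → Q common, losses add: H = Σh = 50.50 m

H ≈ 50.5 m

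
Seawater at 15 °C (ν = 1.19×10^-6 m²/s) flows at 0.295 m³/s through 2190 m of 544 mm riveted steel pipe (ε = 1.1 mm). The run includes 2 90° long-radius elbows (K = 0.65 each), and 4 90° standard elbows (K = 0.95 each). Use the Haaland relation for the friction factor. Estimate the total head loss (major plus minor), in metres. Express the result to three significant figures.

H_L ≈ 8.29 m

V = 4Q/(πD²) = 1.269 m/s; V²/2g = 0.08211 m
Re = 5.80×10^5, ε/D = 0.00202 → f = 0.02381 (Haaland)
Major: h_f = f(L/D)·V²/2g = 0.02381·4026·0.08211 = 7.871 m
Minor: ΣK = 5.10; h_m = ΣK·V²/2g = 0.4187 m
Total H_L = 7.871 + 0.4187 = 8.289 m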